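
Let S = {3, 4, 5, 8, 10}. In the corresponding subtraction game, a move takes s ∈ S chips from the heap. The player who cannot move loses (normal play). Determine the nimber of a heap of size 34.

G(0) = 0
G(1) = mex{} = 0
G(2) = mex{} = 0
G(3) = mex{0} = 1
G(4) = mex{0,0} = 1
G(5) = mex{0,0,0} = 1
G(6) = mex{1,0,0} = 2
G(7) = mex{1,1,0} = 2
G(8) = mex{1,1,1,0} = 2
G(9) = mex{2,1,1,0} = 3
G(10) = mex{2,2,1,0,0} = 3
G(11) = mex{2,2,2,1,0} = 3
G(12) = mex{3,2,2,1,0} = 4
G(13) = mex{3,3,2,1,1} = 0
G(14) = mex{3,3,3,2,1} = 0
G(15) = mex{4,3,3,2,1} = 0
G(16) = mex{0,4,3,2,2} = 1
G(17) = mex{0,0,4,3,2} = 1
G(18) = mex{0,0,0,3,2} = 1
G(19) = mex{1,0,0,3,3} = 2
G(20) = mex{1,1,0,4,3} = 2
G(21) = mex{1,1,1,0,3} = 2
G(22) = mex{2,1,1,0,4} = 3
G(23) = mex{2,2,1,0,0} = 3
G(24) = mex{2,2,2,1,0} = 3
G(25) = mex{3,2,2,1,0} = 4
G(26) = mex{3,3,2,1,1} = 0
G(27) = mex{3,3,3,2,1} = 0
G(28) = mex{4,3,3,2,1} = 0
G(29) = mex{0,4,3,2,2} = 1
G(30) = mex{0,0,4,3,2} = 1
G(31) = mex{0,0,0,3,2} = 1
G(32) = mex{1,0,0,3,3} = 2
G(33) = mex{1,1,0,4,3} = 2
G(34) = mex{1,1,1,0,3} = 2

2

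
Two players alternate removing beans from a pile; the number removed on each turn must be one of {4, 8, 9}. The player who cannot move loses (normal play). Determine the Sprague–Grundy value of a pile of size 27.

0

G(0) = 0
G(1) = mex{} = 0
G(2) = mex{} = 0
G(3) = mex{} = 0
G(4) = mex{0} = 1
G(5) = mex{0} = 1
G(6) = mex{0} = 1
G(7) = mex{0} = 1
G(8) = mex{1,0} = 2
G(9) = mex{1,0,0} = 2
G(10) = mex{1,0,0} = 2
G(11) = mex{1,0,0} = 2
G(12) = mex{2,1,0} = 3
G(13) = mex{2,1,1} = 0
G(14) = mex{2,1,1} = 0
G(15) = mex{2,1,1} = 0
G(16) = mex{3,2,1} = 0
G(17) = mex{0,2,2} = 1
G(18) = mex{0,2,2} = 1
G(19) = mex{0,2,2} = 1
G(20) = mex{0,3,2} = 1
G(21) = mex{1,0,3} = 2
G(22) = mex{1,0,0} = 2
G(23) = mex{1,0,0} = 2
G(24) = mex{1,0,0} = 2
G(25) = mex{2,1,0} = 3
G(26) = mex{2,1,1} = 0
G(27) = mex{2,1,1} = 0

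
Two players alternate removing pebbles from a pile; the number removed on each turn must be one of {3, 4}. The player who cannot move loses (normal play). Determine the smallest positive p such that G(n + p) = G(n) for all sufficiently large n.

G(0) = 0
G(1) = mex{} = 0
G(2) = mex{} = 0
G(3) = mex{0} = 1
G(4) = mex{0,0} = 1
G(5) = mex{0,0} = 1
G(6) = mex{1,0} = 2
G(7) = mex{1,1} = 0
G(8) = mex{1,1} = 0
G(9) = mex{2,1} = 0
G(10) = mex{0,2} = 1
G(11) = mex{0,0} = 1
G(12) = mex{0,0} = 1
G(13) = mex{1,0} = 2
G(14) = mex{1,1} = 0
G(15) = mex{1,1} = 0
G(n+7) = G(n) holds for n = 0,…,3 (a full window of length max(S) = 4), so the sequence is purely periodic with period 7.

7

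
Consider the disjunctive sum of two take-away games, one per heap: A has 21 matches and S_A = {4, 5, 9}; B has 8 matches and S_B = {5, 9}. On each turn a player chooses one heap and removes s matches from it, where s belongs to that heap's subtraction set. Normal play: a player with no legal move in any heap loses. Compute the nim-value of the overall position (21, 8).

3

Heap A, S = {4, 5, 9}:
n :  0  1  2  3  4  5  6  7  8  9 10 11 12 13 14 15 16 17 18 19 20 21
G :  0  0  0  0  1  1  1  1  2  2  2  2  3  0  0  0  0  1  1  1  1  2
G_A(21) = 2.
Heap B, S = {5, 9}:
G(0) = 0
G(1) = mex{} = 0
G(2) = mex{} = 0
G(3) = mex{} = 0
G(4) = mex{} = 0
G(5) = mex{0} = 1
G(6) = mex{0} = 1
G(7) = mex{0} = 1
G(8) = mex{0} = 1
G_B(8) = 1.
Combined Grundy value = 2 ⊕ 1 = 3.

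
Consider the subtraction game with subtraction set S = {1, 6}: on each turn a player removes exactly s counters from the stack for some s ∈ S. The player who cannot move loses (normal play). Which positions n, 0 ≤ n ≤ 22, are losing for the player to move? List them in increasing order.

0, 2, 4, 7, 9, 11, 14, 16, 18, 21

G(0) = 0
G(1) = mex{0} = 1
G(2) = mex{1} = 0
G(3) = mex{0} = 1
G(4) = mex{1} = 0
G(5) = mex{0} = 1
G(6) = mex{1,0} = 2
G(7) = mex{2,1} = 0
G(8) = mex{0,0} = 1
G(9) = mex{1,1} = 0
G(10) = mex{0,0} = 1
G(11) = mex{1,1} = 0
G(12) = mex{0,2} = 1
G(13) = mex{1,0} = 2
G(14) = mex{2,1} = 0
G(15) = mex{0,0} = 1
G(16) = mex{1,1} = 0
G(17) = mex{0,0} = 1
G(18) = mex{1,1} = 0
G(19) = mex{0,2} = 1
G(20) = mex{1,0} = 2
G(21) = mex{2,1} = 0
G(22) = mex{0,0} = 1
P-positions are exactly the n with G(n) = 0.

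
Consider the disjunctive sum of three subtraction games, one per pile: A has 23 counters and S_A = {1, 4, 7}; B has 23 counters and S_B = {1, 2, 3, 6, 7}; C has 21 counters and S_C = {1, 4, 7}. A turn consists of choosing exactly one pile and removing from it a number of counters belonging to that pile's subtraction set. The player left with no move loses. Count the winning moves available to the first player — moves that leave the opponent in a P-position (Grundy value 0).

Pile A, S = {1, 4, 7}:
G(0) = 0
G(1) = mex{0} = 1
G(2) = mex{1} = 0
G(3) = mex{0} = 1
G(4) = mex{1,0} = 2
G(5) = mex{2,1} = 0
G(6) = mex{0,0} = 1
G(7) = mex{1,1,0} = 2
G(8) = mex{2,2,1} = 0
G(9) = mex{0,0,0} = 1
G(10) = mex{1,1,1} = 0
G(11) = mex{0,2,2} = 1
G(12) = mex{1,0,0} = 2
G(13) = mex{2,1,1} = 0
G(14) = mex{0,0,2} = 1
G(15) = mex{1,1,0} = 2
G(16) = mex{2,2,1} = 0
G(17) = mex{0,0,0} = 1
G(18) = mex{1,1,1} = 0
G(19) = mex{0,2,2} = 1
G(20) = mex{1,0,0} = 2
G(21) = mex{2,1,1} = 0
G(22) = mex{0,0,2} = 1
G(23) = mex{1,1,0} = 2
G_A(23) = 2.
Pile B, S = {1, 2, 3, 6, 7}:
G(0) = 0
G(1) = mex{0} = 1
G(2) = mex{1,0} = 2
G(3) = mex{2,1,0} = 3
G(4) = mex{3,2,1} = 0
G(5) = mex{0,3,2} = 1
G(6) = mex{1,0,3,0} = 2
G(7) = mex{2,1,0,1,0} = 3
G(8) = mex{3,2,1,2,1} = 0
G(9) = mex{0,3,2,3,2} = 1
G(10) = mex{1,0,3,0,3} = 2
G(11) = mex{2,1,0,1,0} = 3
G(12) = mex{3,2,1,2,1} = 0
G(13) = mex{0,3,2,3,2} = 1
G(14) = mex{1,0,3,0,3} = 2
G(15) = mex{2,1,0,1,0} = 3
G(16) = mex{3,2,1,2,1} = 0
G(17) = mex{0,3,2,3,2} = 1
G(18) = mex{1,0,3,0,3} = 2
G(19) = mex{2,1,0,1,0} = 3
G(20) = mex{3,2,1,2,1} = 0
G(21) = mex{0,3,2,3,2} = 1
G(22) = mex{1,0,3,0,3} = 2
G(23) = mex{2,1,0,1,0} = 3
G_B(23) = 3.
Pile C, S = {1, 4, 7}:
n :  0  1  2  3  4  5  6  7  8  9 10 11 12 13 14 15 16 17 18 19 20 21
G :  0  1  0  1  2  0  1  2  0  1  0  1  2  0  1  2  0  1  0  1  2  0
G_C(21) = 0.
Combined Grundy value = 2 ⊕ 3 ⊕ 0 = 1.
A winning move leaves total XOR = 0, i.e. changes one component's Grundy value g to g ⊕ X where X is the current total.
Pile A: need g' = 2⊕1 = 3. Options: 23−1→G=1, 23−4→G=1, 23−7→G=0. Hits: 0.
Pile B: need g' = 3⊕1 = 2. Options: 23−1→G=2, 23−2→G=1, 23−3→G=0, 23−6→G=1, 23−7→G=0. Hits: 1.
Pile C: need g' = 0⊕1 = 1. Options: 21−1→G=2, 21−4→G=1, 21−7→G=1. Hits: 2.

3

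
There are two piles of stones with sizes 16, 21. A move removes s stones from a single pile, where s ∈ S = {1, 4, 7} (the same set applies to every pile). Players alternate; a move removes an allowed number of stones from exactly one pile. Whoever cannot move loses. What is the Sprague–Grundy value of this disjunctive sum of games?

0

All piles use S = {1, 4, 7}:
G(0) = 0
G(1) = mex{0} = 1
G(2) = mex{1} = 0
G(3) = mex{0} = 1
G(4) = mex{1,0} = 2
G(5) = mex{2,1} = 0
G(6) = mex{0,0} = 1
G(7) = mex{1,1,0} = 2
G(8) = mex{2,2,1} = 0
G(9) = mex{0,0,0} = 1
G(10) = mex{1,1,1} = 0
G(11) = mex{0,2,2} = 1
G(12) = mex{1,0,0} = 2
G(13) = mex{2,1,1} = 0
G(14) = mex{0,0,2} = 1
G(15) = mex{1,1,0} = 2
G(16) = mex{2,2,1} = 0
G(17) = mex{0,0,0} = 1
G(18) = mex{1,1,1} = 0
G(19) = mex{0,2,2} = 1
G(20) = mex{1,0,0} = 2
G(21) = mex{2,1,1} = 0
Pile A: G(16) = 0.
Pile B: G(21) = 0.
Combined Grundy value = 0 ⊕ 0 = 0.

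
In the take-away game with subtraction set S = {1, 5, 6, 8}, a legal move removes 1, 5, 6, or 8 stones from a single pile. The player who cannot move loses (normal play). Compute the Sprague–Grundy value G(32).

2

G(0) = 0
G(1) = mex{0} = 1
G(2) = mex{1} = 0
G(3) = mex{0} = 1
G(4) = mex{1} = 0
G(5) = mex{0,0} = 1
G(6) = mex{1,1,0} = 2
G(7) = mex{2,0,1} = 3
G(8) = mex{3,1,0,0} = 2
G(9) = mex{2,0,1,1} = 3
G(10) = mex{3,1,0,0} = 2
G(11) = mex{2,2,1,1} = 0
G(12) = mex{0,3,2,0} = 1
G(13) = mex{1,2,3,1} = 0
G(14) = mex{0,3,2,2} = 1
G(15) = mex{1,2,3,3} = 0
G(16) = mex{0,0,2,2} = 1
G(17) = mex{1,1,0,3} = 2
G(18) = mex{2,0,1,2} = 3
G(19) = mex{3,1,0,0} = 2
G(20) = mex{2,0,1,1} = 3
G(21) = mex{3,1,0,0} = 2
G(22) = mex{2,2,1,1} = 0
G(23) = mex{0,3,2,0} = 1
G(24) = mex{1,2,3,1} = 0
G(25) = mex{0,3,2,2} = 1
G(26) = mex{1,2,3,3} = 0
G(27) = mex{0,0,2,2} = 1
G(28) = mex{1,1,0,3} = 2
G(29) = mex{2,0,1,2} = 3
G(30) = mex{3,1,0,0} = 2
G(31) = mex{2,0,1,1} = 3
G(32) = mex{3,1,0,0} = 2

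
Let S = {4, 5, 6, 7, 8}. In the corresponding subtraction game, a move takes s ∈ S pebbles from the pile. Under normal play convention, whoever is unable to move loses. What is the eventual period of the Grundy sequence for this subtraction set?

12

G(0) = 0
G(1) = mex{} = 0
G(2) = mex{} = 0
G(3) = mex{} = 0
G(4) = mex{0} = 1
G(5) = mex{0,0} = 1
G(6) = mex{0,0,0} = 1
G(7) = mex{0,0,0,0} = 1
G(8) = mex{1,0,0,0,0} = 2
G(9) = mex{1,1,0,0,0} = 2
G(10) = mex{1,1,1,0,0} = 2
G(11) = mex{1,1,1,1,0} = 2
G(12) = mex{2,1,1,1,1} = 0
G(13) = mex{2,2,1,1,1} = 0
G(14) = mex{2,2,2,1,1} = 0
G(15) = mex{2,2,2,2,1} = 0
G(16) = mex{0,2,2,2,2} = 1
G(17) = mex{0,0,2,2,2} = 1
G(18) = mex{0,0,0,2,2} = 1
G(19) = mex{0,0,0,0,2} = 1
G(20) = mex{1,0,0,0,0} = 2
G(21) = mex{1,1,0,0,0} = 2
G(22) = mex{1,1,1,0,0} = 2
G(23) = mex{1,1,1,1,0} = 2
G(24) = mex{2,1,1,1,1} = 0
G(25) = mex{2,2,1,1,1} = 0
G(n+12) = G(n) holds for n = 0,…,7 (a full window of length max(S) = 8), so the sequence is purely periodic with period 12.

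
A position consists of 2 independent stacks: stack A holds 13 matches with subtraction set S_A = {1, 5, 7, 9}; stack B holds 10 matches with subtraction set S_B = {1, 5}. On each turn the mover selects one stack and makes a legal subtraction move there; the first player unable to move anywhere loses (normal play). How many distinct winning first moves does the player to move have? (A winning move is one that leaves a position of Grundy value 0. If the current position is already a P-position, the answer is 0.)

Stack A, S = {1, 5, 7, 9}:
n :  0  1  2  3  4  5  6  7  8  9 10 11 12 13
G :  0  1  0  1  0  1  0  1  0  1  0  1  0  1
G_A(13) = 1.
Stack B, S = {1, 5}:
G(0) = 0
G(1) = mex{0} = 1
G(2) = mex{1} = 0
G(3) = mex{0} = 1
G(4) = mex{1} = 0
G(5) = mex{0,0} = 1
G(6) = mex{1,1} = 0
G(7) = mex{0,0} = 1
G(8) = mex{1,1} = 0
G(9) = mex{0,0} = 1
G(10) = mex{1,1} = 0
G_B(10) = 0.
Combined Grundy value = 1 ⊕ 0 = 1.
A winning move leaves total XOR = 0, i.e. changes one component's Grundy value g to g ⊕ X where X is the current total.
Stack A: need g' = 1⊕1 = 0. Options: 13−1→G=0, 13−5→G=0, 13−7→G=0, 13−9→G=0. Hits: 4.
Stack B: need g' = 0⊕1 = 1. Options: 10−1→G=1, 10−5→G=1. Hits: 2.

6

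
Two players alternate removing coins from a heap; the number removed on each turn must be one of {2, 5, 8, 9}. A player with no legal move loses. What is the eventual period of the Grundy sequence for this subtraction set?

n :  0  1  2  3  4  5  6  7  8  9 10 11 12 13 14 15 16 17 18 19 20 21 22 23 24 25 26 27 28 29 30 31 32 33 34 35
G :  0  0  1  1  0  2  1  0  2  1  3  0  2  1  0  2  1  0  0  1  1  0  2  1  0  2  1  3  0  2  1  0  2  1  0  0
G(n+17) = G(n) holds for n = 0,…,8 (a full window of length max(S) = 9), so the sequence is purely periodic with period 17.

17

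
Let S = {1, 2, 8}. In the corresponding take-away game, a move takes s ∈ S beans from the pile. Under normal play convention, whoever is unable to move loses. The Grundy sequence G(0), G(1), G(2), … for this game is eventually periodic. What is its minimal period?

G(0) = 0
G(1) = mex{0} = 1
G(2) = mex{1,0} = 2
G(3) = mex{2,1} = 0
G(4) = mex{0,2} = 1
G(5) = mex{1,0} = 2
G(6) = mex{2,1} = 0
G(7) = mex{0,2} = 1
G(8) = mex{1,0,0} = 2
G(9) = mex{2,1,1} = 0
G(10) = mex{0,2,2} = 1
G(11) = mex{1,0,0} = 2
G(12) = mex{2,1,1} = 0
G(13) = mex{0,2,2} = 1
G(14) = mex{1,0,0} = 2
G(n+3) = G(n) holds for n = 0,…,7 (a full window of length max(S) = 8), so the sequence is purely periodic with period 3.

3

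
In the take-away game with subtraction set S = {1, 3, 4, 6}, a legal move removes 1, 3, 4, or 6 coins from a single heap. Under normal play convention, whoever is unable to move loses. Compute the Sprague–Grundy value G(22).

1

n :  0  1  2  3  4  5  6  7  8  9 10 11 12 13 14 15 16 17 18 19 20 21 22
G :  0  1  0  1  2  3  2  0  1  0  1  2  3  2  0  1  0  1  2  3  2  0  1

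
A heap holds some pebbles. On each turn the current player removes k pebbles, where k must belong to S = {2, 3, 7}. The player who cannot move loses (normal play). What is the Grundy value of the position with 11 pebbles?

n :  0  1  2  3  4  5  6  7  8  9 10 11
G :  0  0  1  1  2  0  0  1  1  2  0  0

0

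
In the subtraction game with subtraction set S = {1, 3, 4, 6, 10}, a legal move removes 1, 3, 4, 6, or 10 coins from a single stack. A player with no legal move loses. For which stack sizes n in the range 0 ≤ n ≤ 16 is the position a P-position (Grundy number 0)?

G(0) = 0
G(1) = mex{0} = 1
G(2) = mex{1} = 0
G(3) = mex{0,0} = 1
G(4) = mex{1,1,0} = 2
G(5) = mex{2,0,1} = 3
G(6) = mex{3,1,0,0} = 2
G(7) = mex{2,2,1,1} = 0
G(8) = mex{0,3,2,0} = 1
G(9) = mex{1,2,3,1} = 0
G(10) = mex{0,0,2,2,0} = 1
G(11) = mex{1,1,0,3,1} = 2
G(12) = mex{2,0,1,2,0} = 3
G(13) = mex{3,1,0,0,1} = 2
G(14) = mex{2,2,1,1,2} = 0
G(15) = mex{0,3,2,0,3} = 1
G(16) = mex{1,2,3,1,2} = 0
P-positions are exactly the n with G(n) = 0.

0, 2, 7, 9, 14, 16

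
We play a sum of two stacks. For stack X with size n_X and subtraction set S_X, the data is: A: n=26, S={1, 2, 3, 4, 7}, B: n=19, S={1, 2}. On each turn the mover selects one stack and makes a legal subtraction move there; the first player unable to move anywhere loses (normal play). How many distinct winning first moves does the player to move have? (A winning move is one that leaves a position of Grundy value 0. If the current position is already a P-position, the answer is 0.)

Stack A, S = {1, 2, 3, 4, 7}:
G(0) = 0
G(1) = mex{0} = 1
G(2) = mex{1,0} = 2
G(3) = mex{2,1,0} = 3
G(4) = mex{3,2,1,0} = 4
G(5) = mex{4,3,2,1} = 0
G(6) = mex{0,4,3,2} = 1
G(7) = mex{1,0,4,3,0} = 2
G(8) = mex{2,1,0,4,1} = 3
G(9) = mex{3,2,1,0,2} = 4
G(10) = mex{4,3,2,1,3} = 0
G(11) = mex{0,4,3,2,4} = 1
G(12) = mex{1,0,4,3,0} = 2
G(13) = mex{2,1,0,4,1} = 3
G(14) = mex{3,2,1,0,2} = 4
G(15) = mex{4,3,2,1,3} = 0
G(16) = mex{0,4,3,2,4} = 1
G(17) = mex{1,0,4,3,0} = 2
G(18) = mex{2,1,0,4,1} = 3
G(19) = mex{3,2,1,0,2} = 4
G(20) = mex{4,3,2,1,3} = 0
G(21) = mex{0,4,3,2,4} = 1
G(22) = mex{1,0,4,3,0} = 2
G(23) = mex{2,1,0,4,1} = 3
G(24) = mex{3,2,1,0,2} = 4
G(25) = mex{4,3,2,1,3} = 0
G(26) = mex{0,4,3,2,4} = 1
G_A(26) = 1.
Stack B, S = {1, 2}:
G(0) = 0
G(1) = mex{0} = 1
G(2) = mex{1,0} = 2
G(3) = mex{2,1} = 0
G(4) = mex{0,2} = 1
G(5) = mex{1,0} = 2
G(6) = mex{2,1} = 0
G(7) = mex{0,2} = 1
G(8) = mex{1,0} = 2
G(9) = mex{2,1} = 0
G(10) = mex{0,2} = 1
G(11) = mex{1,0} = 2
G(12) = mex{2,1} = 0
G(13) = mex{0,2} = 1
G(14) = mex{1,0} = 2
G(15) = mex{2,1} = 0
G(16) = mex{0,2} = 1
G(17) = mex{1,0} = 2
G(18) = mex{2,1} = 0
G(19) = mex{0,2} = 1
G_B(19) = 1.
Combined Grundy value = 1 ⊕ 1 = 0.
A winning move leaves total XOR = 0, i.e. changes one component's Grundy value g to g ⊕ X where X is the current total.
Stack A: target g' = 1⊕0 = 1, but every legal move changes the Grundy value (mex property), so 0 moves.
Stack B: target g' = 1⊕0 = 1, but every legal move changes the Grundy value (mex property), so 0 moves.

0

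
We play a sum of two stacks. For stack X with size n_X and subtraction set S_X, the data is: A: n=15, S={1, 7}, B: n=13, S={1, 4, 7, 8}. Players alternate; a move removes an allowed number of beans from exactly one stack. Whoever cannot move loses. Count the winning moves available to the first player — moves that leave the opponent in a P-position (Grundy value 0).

Stack A, S = {1, 7}:
G(0) = 0
G(1) = mex{0} = 1
G(2) = mex{1} = 0
G(3) = mex{0} = 1
G(4) = mex{1} = 0
G(5) = mex{0} = 1
G(6) = mex{1} = 0
G(7) = mex{0,0} = 1
G(8) = mex{1,1} = 0
G(9) = mex{0,0} = 1
G(10) = mex{1,1} = 0
G(11) = mex{0,0} = 1
G(12) = mex{1,1} = 0
G(13) = mex{0,0} = 1
G(14) = mex{1,1} = 0
G(15) = mex{0,0} = 1
G_A(15) = 1.
Stack B, S = {1, 4, 7, 8}:
n :  0  1  2  3  4  5  6  7  8  9 10 11 12 13
G :  0  1  0  1  2  0  1  2  3  2  3  0  1  3
G_B(13) = 3.
Combined Grundy value = 1 ⊕ 3 = 2.
A winning move leaves total XOR = 0, i.e. changes one component's Grundy value g to g ⊕ X where X is the current total.
Stack A: need g' = 1⊕2 = 3. Options: 15−1→G=0, 15−7→G=0. Hits: 0.
Stack B: need g' = 3⊕2 = 1. Options: 13−1→G=1, 13−4→G=2, 13−7→G=1, 13−8→G=0. Hits: 2.

2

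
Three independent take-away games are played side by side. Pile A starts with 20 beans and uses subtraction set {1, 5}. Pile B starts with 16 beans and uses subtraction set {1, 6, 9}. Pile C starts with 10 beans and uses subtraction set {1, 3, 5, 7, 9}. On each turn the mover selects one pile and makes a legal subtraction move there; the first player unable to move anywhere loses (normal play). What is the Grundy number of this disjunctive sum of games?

2

Pile A, S = {1, 5}:
G(0) = 0
G(1) = mex{0} = 1
G(2) = mex{1} = 0
G(3) = mex{0} = 1
G(4) = mex{1} = 0
G(5) = mex{0,0} = 1
G(6) = mex{1,1} = 0
G(7) = mex{0,0} = 1
G(8) = mex{1,1} = 0
G(9) = mex{0,0} = 1
G(10) = mex{1,1} = 0
G(11) = mex{0,0} = 1
G(12) = mex{1,1} = 0
G(13) = mex{0,0} = 1
G(14) = mex{1,1} = 0
G(15) = mex{0,0} = 1
G(16) = mex{1,1} = 0
G(17) = mex{0,0} = 1
G(18) = mex{1,1} = 0
G(19) = mex{0,0} = 1
G(20) = mex{1,1} = 0
G_A(20) = 0.
Pile B, S = {1, 6, 9}:
G(0) = 0
G(1) = mex{0} = 1
G(2) = mex{1} = 0
G(3) = mex{0} = 1
G(4) = mex{1} = 0
G(5) = mex{0} = 1
G(6) = mex{1,0} = 2
G(7) = mex{2,1} = 0
G(8) = mex{0,0} = 1
G(9) = mex{1,1,0} = 2
G(10) = mex{2,0,1} = 3
G(11) = mex{3,1,0} = 2
G(12) = mex{2,2,1} = 0
G(13) = mex{0,0,0} = 1
G(14) = mex{1,1,1} = 0
G(15) = mex{0,2,2} = 1
G(16) = mex{1,3,0} = 2
G_B(16) = 2.
Pile C, S = {1, 3, 5, 7, 9}:
G(0) = 0
G(1) = mex{0} = 1
G(2) = mex{1} = 0
G(3) = mex{0,0} = 1
G(4) = mex{1,1} = 0
G(5) = mex{0,0,0} = 1
G(6) = mex{1,1,1} = 0
G(7) = mex{0,0,0,0} = 1
G(8) = mex{1,1,1,1} = 0
G(9) = mex{0,0,0,0,0} = 1
G(10) = mex{1,1,1,1,1} = 0
G_C(10) = 0.
Combined Grundy value = 0 ⊕ 2 ⊕ 0 = 2.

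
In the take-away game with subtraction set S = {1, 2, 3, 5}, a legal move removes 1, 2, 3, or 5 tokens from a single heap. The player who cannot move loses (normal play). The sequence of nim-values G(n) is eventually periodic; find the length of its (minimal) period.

n :  0  1  2  3  4  5  6  7  8  9 10 11 12 13 14
G :  0  1  2  3  0  1  2  3  0  1  2  3  0  1  2
G(n+4) = G(n) holds for n = 0,…,4 (a full window of length max(S) = 5), so the sequence is purely periodic with period 4.

4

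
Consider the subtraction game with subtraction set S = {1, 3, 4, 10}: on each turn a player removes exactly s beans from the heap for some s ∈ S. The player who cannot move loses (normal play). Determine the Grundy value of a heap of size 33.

n :  0  1  2  3  4  5  6  7  8  9 10 11 12 13 14 15 16 17 18 19 20 21 22 23 24 25 26 27 28 29 30 31 32 33
G :  0  1  0  1  2  3  2  0  1  0  1  2  3  2  0  1  0  1  2  3  2  0  1  0  1  2  3  2  0  1  0  1  2  3

3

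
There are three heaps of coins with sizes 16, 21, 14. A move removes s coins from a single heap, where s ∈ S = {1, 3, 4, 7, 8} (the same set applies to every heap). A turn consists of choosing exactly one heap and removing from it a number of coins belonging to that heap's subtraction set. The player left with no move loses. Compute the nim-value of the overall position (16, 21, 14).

All heaps use S = {1, 3, 4, 7, 8}:
G(0) = 0
G(1) = mex{0} = 1
G(2) = mex{1} = 0
G(3) = mex{0,0} = 1
G(4) = mex{1,1,0} = 2
G(5) = mex{2,0,1} = 3
G(6) = mex{3,1,0} = 2
G(7) = mex{2,2,1,0} = 3
G(8) = mex{3,3,2,1,0} = 4
G(9) = mex{4,2,3,0,1} = 5
G(10) = mex{5,3,2,1,0} = 4
G(11) = mex{4,4,3,2,1} = 0
G(12) = mex{0,5,4,3,2} = 1
G(13) = mex{1,4,5,2,3} = 0
G(14) = mex{0,0,4,3,2} = 1
G(15) = mex{1,1,0,4,3} = 2
G(16) = mex{2,0,1,5,4} = 3
G(17) = mex{3,1,0,4,5} = 2
G(18) = mex{2,2,1,0,4} = 3
G(19) = mex{3,3,2,1,0} = 4
G(20) = mex{4,2,3,0,1} = 5
G(21) = mex{5,3,2,1,0} = 4
Heap A: G(16) = 3.
Heap B: G(21) = 4.
Heap C: G(14) = 1.
Combined Grundy value = 3 ⊕ 4 ⊕ 1 = 6.

6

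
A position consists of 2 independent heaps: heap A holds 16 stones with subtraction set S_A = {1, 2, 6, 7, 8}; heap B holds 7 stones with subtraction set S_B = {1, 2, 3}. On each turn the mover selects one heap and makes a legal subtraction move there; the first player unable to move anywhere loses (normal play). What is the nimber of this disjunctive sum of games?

Heap A, S = {1, 2, 6, 7, 8}:
G(0) = 0
G(1) = mex{0} = 1
G(2) = mex{1,0} = 2
G(3) = mex{2,1} = 0
G(4) = mex{0,2} = 1
G(5) = mex{1,0} = 2
G(6) = mex{2,1,0} = 3
G(7) = mex{3,2,1,0} = 4
G(8) = mex{4,3,2,1,0} = 5
G(9) = mex{5,4,0,2,1} = 3
G(10) = mex{3,5,1,0,2} = 4
G(11) = mex{4,3,2,1,0} = 5
G(12) = mex{5,4,3,2,1} = 0
G(13) = mex{0,5,4,3,2} = 1
G(14) = mex{1,0,5,4,3} = 2
G(15) = mex{2,1,3,5,4} = 0
G(16) = mex{0,2,4,3,5} = 1
G_A(16) = 1.
Heap B, S = {1, 2, 3}:
G(0) = 0
G(1) = mex{0} = 1
G(2) = mex{1,0} = 2
G(3) = mex{2,1,0} = 3
G(4) = mex{3,2,1} = 0
G(5) = mex{0,3,2} = 1
G(6) = mex{1,0,3} = 2
G(7) = mex{2,1,0} = 3
G_B(7) = 3.
Combined Grundy value = 1 ⊕ 3 = 2.

2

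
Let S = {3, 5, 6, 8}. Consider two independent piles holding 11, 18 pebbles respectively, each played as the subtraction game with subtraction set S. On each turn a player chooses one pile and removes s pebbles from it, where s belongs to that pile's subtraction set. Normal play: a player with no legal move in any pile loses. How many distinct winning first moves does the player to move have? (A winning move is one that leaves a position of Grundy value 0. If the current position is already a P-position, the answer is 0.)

All piles use S = {3, 5, 6, 8}:
G(0) = 0
G(1) = mex{} = 0
G(2) = mex{} = 0
G(3) = mex{0} = 1
G(4) = mex{0} = 1
G(5) = mex{0,0} = 1
G(6) = mex{1,0,0} = 2
G(7) = mex{1,0,0} = 2
G(8) = mex{1,1,0,0} = 2
G(9) = mex{2,1,1,0} = 3
G(10) = mex{2,1,1,0} = 3
G(11) = mex{2,2,1,1} = 0
G(12) = mex{3,2,2,1} = 0
G(13) = mex{3,2,2,1} = 0
G(14) = mex{0,3,2,2} = 1
G(15) = mex{0,3,3,2} = 1
G(16) = mex{0,0,3,2} = 1
G(17) = mex{1,0,0,3} = 2
G(18) = mex{1,0,0,3} = 2
Pile A: G(11) = 0.
Pile B: G(18) = 2.
Combined Grundy value = 0 ⊕ 2 = 2.
A winning move leaves total XOR = 0, i.e. changes one component's Grundy value g to g ⊕ X where X is the current total.
Pile A: need g' = 0⊕2 = 2. Options: 11−3→G=2, 11−5→G=2, 11−6→G=1, 11−8→G=1. Hits: 2.
Pile B: need g' = 2⊕2 = 0. Options: 18−3→G=1, 18−5→G=0, 18−6→G=0, 18−8→G=3. Hits: 2.

4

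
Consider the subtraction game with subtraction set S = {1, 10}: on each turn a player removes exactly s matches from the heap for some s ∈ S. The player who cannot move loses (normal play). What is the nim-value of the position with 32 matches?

2

n :  0  1  2  3  4  5  6  7  8  9 10 11 12 13 14 15 16 17 18 19 20 21 22 23 24 25 26 27 28 29 30 31 32
G :  0  1  0  1  0  1  0  1  0  1  2  0  1  0  1  0  1  0  1  0  1  2  0  1  0  1  0  1  0  1  0  1  2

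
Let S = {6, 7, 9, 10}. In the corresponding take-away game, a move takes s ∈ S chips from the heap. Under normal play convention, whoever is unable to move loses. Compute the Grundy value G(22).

n :  0  1  2  3  4  5  6  7  8  9 10 11 12 13 14 15 16 17 18 19 20 21 22
G :  0  0  0  0  0  0  1  1  1  1  1  1  2  2  2  2  0  0  0  0  0  0  1

1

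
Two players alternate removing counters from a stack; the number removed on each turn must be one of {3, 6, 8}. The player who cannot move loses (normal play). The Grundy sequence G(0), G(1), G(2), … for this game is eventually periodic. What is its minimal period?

11

n :  0  1  2  3  4  5  6  7  8  9 10 11 12 13 14 15 16 17 18 19 20 21 22 23
G :  0  0  0  1  1  1  2  2  2  3  3  0  0  0  1  1  1  2  2  2  3  3  0  0
G(n+11) = G(n) holds for n = 0,…,7 (a full window of length max(S) = 8), so the sequence is purely periodic with period 11.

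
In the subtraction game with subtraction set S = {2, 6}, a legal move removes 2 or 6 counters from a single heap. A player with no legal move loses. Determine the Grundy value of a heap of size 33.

0

n :  0  1  2  3  4  5  6  7  8  9 10 11 12 13 14 15 16 17 18 19 20 21 22 23 24 25 26 27 28 29 30 31 32 33
G :  0  0  1  1  0  0  1  1  0  0  1  1  0  0  1  1  0  0  1  1  0  0  1  1  0  0  1  1  0  0  1  1  0  0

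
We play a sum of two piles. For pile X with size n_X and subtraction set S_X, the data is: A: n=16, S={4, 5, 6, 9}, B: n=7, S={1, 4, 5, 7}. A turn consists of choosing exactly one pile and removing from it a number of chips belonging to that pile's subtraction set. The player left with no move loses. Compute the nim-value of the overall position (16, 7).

Pile A, S = {4, 5, 6, 9}:
G(0) = 0
G(1) = mex{} = 0
G(2) = mex{} = 0
G(3) = mex{} = 0
G(4) = mex{0} = 1
G(5) = mex{0,0} = 1
G(6) = mex{0,0,0} = 1
G(7) = mex{0,0,0} = 1
G(8) = mex{1,0,0} = 2
G(9) = mex{1,1,0,0} = 2
G(10) = mex{1,1,1,0} = 2
G(11) = mex{1,1,1,0} = 2
G(12) = mex{2,1,1,0} = 3
G(13) = mex{2,2,1,1} = 0
G(14) = mex{2,2,2,1} = 0
G(15) = mex{2,2,2,1} = 0
G(16) = mex{3,2,2,1} = 0
G_A(16) = 0.
Pile B, S = {1, 4, 5, 7}:
G(0) = 0
G(1) = mex{0} = 1
G(2) = mex{1} = 0
G(3) = mex{0} = 1
G(4) = mex{1,0} = 2
G(5) = mex{2,1,0} = 3
G(6) = mex{3,0,1} = 2
G(7) = mex{2,1,0,0} = 3
G_B(7) = 3.
Combined Grundy value = 0 ⊕ 3 = 3.

3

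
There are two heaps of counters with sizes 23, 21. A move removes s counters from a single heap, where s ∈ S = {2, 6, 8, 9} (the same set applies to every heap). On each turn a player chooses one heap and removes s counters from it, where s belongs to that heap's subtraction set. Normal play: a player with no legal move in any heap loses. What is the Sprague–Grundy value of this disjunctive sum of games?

3

All heaps use S = {2, 6, 8, 9}:
n :  0  1  2  3  4  5  6  7  8  9 10 11 12 13 14 15 16 17 18 19 20 21 22 23
G :  0  0  1  1  0  0  1  1  2  2  3  3  2  2  3  0  0  1  1  0  0  1  1  2
Heap A: G(23) = 2.
Heap B: G(21) = 1.
Combined Grundy value = 2 ⊕ 1 = 3.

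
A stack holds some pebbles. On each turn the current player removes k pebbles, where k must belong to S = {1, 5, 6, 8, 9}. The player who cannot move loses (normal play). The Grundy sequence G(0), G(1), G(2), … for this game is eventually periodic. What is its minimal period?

14

n :  0  1  2  3  4  5  6  7  8  9 10 11 12 13 14 15 16 17 18 19 20 21 22 23 24 25 26 27 28 29
G :  0  1  0  1  0  1  2  3  2  3  2  3  4  5  0  1  0  1  0  1  2  3  2  3  2  3  4  5  0  1
G(n+14) = G(n) holds for n = 0,…,8 (a full window of length max(S) = 9), so the sequence is purely periodic with period 14.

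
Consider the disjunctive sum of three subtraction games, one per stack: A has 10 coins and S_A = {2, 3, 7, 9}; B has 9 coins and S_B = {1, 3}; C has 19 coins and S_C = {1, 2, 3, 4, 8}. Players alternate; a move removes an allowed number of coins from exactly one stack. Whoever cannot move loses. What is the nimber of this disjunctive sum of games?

Stack A, S = {2, 3, 7, 9}:
G(0) = 0
G(1) = mex{} = 0
G(2) = mex{0} = 1
G(3) = mex{0,0} = 1
G(4) = mex{1,0} = 2
G(5) = mex{1,1} = 0
G(6) = mex{2,1} = 0
G(7) = mex{0,2,0} = 1
G(8) = mex{0,0,0} = 1
G(9) = mex{1,0,1,0} = 2
G(10) = mex{1,1,1,0} = 2
G_A(10) = 2.
Stack B, S = {1, 3}:
n : 0 1 2 3 4 5 6 7 8 9
G : 0 1 0 1 0 1 0 1 0 1
G_B(9) = 1.
Stack C, S = {1, 2, 3, 4, 8}:
G(0) = 0
G(1) = mex{0} = 1
G(2) = mex{1,0} = 2
G(3) = mex{2,1,0} = 3
G(4) = mex{3,2,1,0} = 4
G(5) = mex{4,3,2,1} = 0
G(6) = mex{0,4,3,2} = 1
G(7) = mex{1,0,4,3} = 2
G(8) = mex{2,1,0,4,0} = 3
G(9) = mex{3,2,1,0,1} = 4
G(10) = mex{4,3,2,1,2} = 0
G(11) = mex{0,4,3,2,3} = 1
G(12) = mex{1,0,4,3,4} = 2
G(13) = mex{2,1,0,4,0} = 3
G(14) = mex{3,2,1,0,1} = 4
G(15) = mex{4,3,2,1,2} = 0
G(16) = mex{0,4,3,2,3} = 1
G(17) = mex{1,0,4,3,4} = 2
G(18) = mex{2,1,0,4,0} = 3
G(19) = mex{3,2,1,0,1} = 4
G_C(19) = 4.
Combined Grundy value = 2 ⊕ 1 ⊕ 4 = 7.

7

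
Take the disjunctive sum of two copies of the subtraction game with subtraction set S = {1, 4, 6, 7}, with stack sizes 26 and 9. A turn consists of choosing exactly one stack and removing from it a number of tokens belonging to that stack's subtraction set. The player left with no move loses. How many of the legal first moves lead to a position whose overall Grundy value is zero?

5

All stacks use S = {1, 4, 6, 7}:
G(0) = 0
G(1) = mex{0} = 1
G(2) = mex{1} = 0
G(3) = mex{0} = 1
G(4) = mex{1,0} = 2
G(5) = mex{2,1} = 0
G(6) = mex{0,0,0} = 1
G(7) = mex{1,1,1,0} = 2
G(8) = mex{2,2,0,1} = 3
G(9) = mex{3,0,1,0} = 2
G(10) = mex{2,1,2,1} = 0
G(11) = mex{0,2,0,2} = 1
G(12) = mex{1,3,1,0} = 2
G(13) = mex{2,2,2,1} = 0
G(14) = mex{0,0,3,2} = 1
G(15) = mex{1,1,2,3} = 0
G(16) = mex{0,2,0,2} = 1
G(17) = mex{1,0,1,0} = 2
G(18) = mex{2,1,2,1} = 0
G(19) = mex{0,0,0,2} = 1
G(20) = mex{1,1,1,0} = 2
G(21) = mex{2,2,0,1} = 3
G(22) = mex{3,0,1,0} = 2
G(23) = mex{2,1,2,1} = 0
G(24) = mex{0,2,0,2} = 1
G(25) = mex{1,3,1,0} = 2
G(26) = mex{2,2,2,1} = 0
Stack A: G(26) = 0.
Stack B: G(9) = 2.
Combined Grundy value = 0 ⊕ 2 = 2.
A winning move leaves total XOR = 0, i.e. changes one component's Grundy value g to g ⊕ X where X is the current total.
Stack A: need g' = 0⊕2 = 2. Options: 26−1→G=2, 26−4→G=2, 26−6→G=2, 26−7→G=1. Hits: 3.
Stack B: need g' = 2⊕2 = 0. Options: 9−1→G=3, 9−4→G=0, 9−6→G=1, 9−7→G=0. Hits: 2.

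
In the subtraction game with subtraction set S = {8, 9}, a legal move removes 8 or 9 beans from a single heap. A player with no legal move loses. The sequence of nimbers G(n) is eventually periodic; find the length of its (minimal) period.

17

n :  0  1  2  3  4  5  6  7  8  9 10 11 12 13 14 15 16 17 18 19 20 21 22 23 24 25 26 27 28 29 30 31 32 33 34 35
G :  0  0  0  0  0  0  0  0  1  1  1  1  1  1  1  1  2  0  0  0  0  0  0  0  0  1  1  1  1  1  1  1  1  2  0  0
G(n+17) = G(n) holds for n = 0,…,8 (a full window of length max(S) = 9), so the sequence is purely periodic with period 17.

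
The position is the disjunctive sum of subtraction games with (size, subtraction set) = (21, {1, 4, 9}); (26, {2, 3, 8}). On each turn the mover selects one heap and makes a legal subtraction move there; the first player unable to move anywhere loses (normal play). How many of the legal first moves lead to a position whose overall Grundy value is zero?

Heap A, S = {1, 4, 9}:
G(0) = 0
G(1) = mex{0} = 1
G(2) = mex{1} = 0
G(3) = mex{0} = 1
G(4) = mex{1,0} = 2
G(5) = mex{2,1} = 0
G(6) = mex{0,0} = 1
G(7) = mex{1,1} = 0
G(8) = mex{0,2} = 1
G(9) = mex{1,0,0} = 2
G(10) = mex{2,1,1} = 0
G(11) = mex{0,0,0} = 1
G(12) = mex{1,1,1} = 0
G(13) = mex{0,2,2} = 1
G(14) = mex{1,0,0} = 2
G(15) = mex{2,1,1} = 0
G(16) = mex{0,0,0} = 1
G(17) = mex{1,1,1} = 0
G(18) = mex{0,2,2} = 1
G(19) = mex{1,0,0} = 2
G(20) = mex{2,1,1} = 0
G(21) = mex{0,0,0} = 1
G_A(21) = 1.
Heap B, S = {2, 3, 8}:
G(0) = 0
G(1) = mex{} = 0
G(2) = mex{0} = 1
G(3) = mex{0,0} = 1
G(4) = mex{1,0} = 2
G(5) = mex{1,1} = 0
G(6) = mex{2,1} = 0
G(7) = mex{0,2} = 1
G(8) = mex{0,0,0} = 1
G(9) = mex{1,0,0} = 2
G(10) = mex{1,1,1} = 0
G(11) = mex{2,1,1} = 0
G(12) = mex{0,2,2} = 1
G(13) = mex{0,0,0} = 1
G(14) = mex{1,0,0} = 2
G(15) = mex{1,1,1} = 0
G(16) = mex{2,1,1} = 0
G(17) = mex{0,2,2} = 1
G(18) = mex{0,0,0} = 1
G(19) = mex{1,0,0} = 2
G(20) = mex{1,1,1} = 0
G(21) = mex{2,1,1} = 0
G(22) = mex{0,2,2} = 1
G(23) = mex{0,0,0} = 1
G(24) = mex{1,0,0} = 2
G(25) = mex{1,1,1} = 0
G(26) = mex{2,1,1} = 0
G_B(26) = 0.
Combined Grundy value = 1 ⊕ 0 = 1.
A winning move leaves total XOR = 0, i.e. changes one component's Grundy value g to g ⊕ X where X is the current total.
Heap A: need g' = 1⊕1 = 0. Options: 21−1→G=0, 21−4→G=0, 21−9→G=0. Hits: 3.
Heap B: need g' = 0⊕1 = 1. Options: 26−2→G=2, 26−3→G=1, 26−8→G=1. Hits: 2.

5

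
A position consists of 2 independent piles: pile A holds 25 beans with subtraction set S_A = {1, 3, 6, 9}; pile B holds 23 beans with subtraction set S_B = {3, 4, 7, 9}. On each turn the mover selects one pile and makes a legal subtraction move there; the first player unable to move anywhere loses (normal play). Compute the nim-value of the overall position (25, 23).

Pile A, S = {1, 3, 6, 9}:
n :  0  1  2  3  4  5  6  7  8  9 10 11 12 13 14 15 16 17 18 19 20 21 22 23 24 25
G :  0  1  0  1  0  1  2  3  2  3  2  3  0  1  0  1  0  1  2  3  2  3  2  3  0  1
G_A(25) = 1.
Pile B, S = {3, 4, 7, 9}:
n :  0  1  2  3  4  5  6  7  8  9 10 11 12 13 14 15 16 17 18 19 20 21 22 23
G :  0  0  0  1  1  1  2  2  2  3  3  3  0  0  0  1  1  1  2  2  2  3  3  3
G_B(23) = 3.
Combined Grundy value = 1 ⊕ 3 = 2.

2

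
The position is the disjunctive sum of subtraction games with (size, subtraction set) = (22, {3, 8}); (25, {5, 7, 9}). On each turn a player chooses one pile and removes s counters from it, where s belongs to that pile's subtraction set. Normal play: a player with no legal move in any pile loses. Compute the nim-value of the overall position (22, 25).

Pile A, S = {3, 8}:
n :  0  1  2  3  4  5  6  7  8  9 10 11 12 13 14 15 16 17 18 19 20 21 22
G :  0  0  0  1  1  1  0  0  2  1  1  0  0  0  1  1  1  0  0  2  1  1  0
G_A(22) = 0.
Pile B, S = {5, 7, 9}:
n :  0  1  2  3  4  5  6  7  8  9 10 11 12 13 14 15 16 17 18 19 20 21 22 23 24 25
G :  0  0  0  0  0  1  1  1  1  1  2  2  2  2  0  0  0  0  0  1  1  1  1  1  2  2
G_B(25) = 2.
Combined Grundy value = 0 ⊕ 2 = 2.

2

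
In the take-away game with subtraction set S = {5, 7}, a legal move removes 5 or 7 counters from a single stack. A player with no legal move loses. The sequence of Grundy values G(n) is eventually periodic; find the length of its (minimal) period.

n :  0  1  2  3  4  5  6  7  8  9 10 11 12 13 14 15 16 17 18 19 20 21 22 23 24 25
G :  0  0  0  0  0  1  1  1  1  1  2  2  0  0  0  0  0  1  1  1  1  1  2  2  0  0
G(n+12) = G(n) holds for n = 0,…,6 (a full window of length max(S) = 7), so the sequence is purely periodic with period 12.

12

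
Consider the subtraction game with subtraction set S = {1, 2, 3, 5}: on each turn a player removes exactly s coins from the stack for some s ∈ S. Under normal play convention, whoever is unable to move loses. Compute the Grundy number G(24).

0

n :  0  1  2  3  4  5  6  7  8  9 10 11 12 13 14 15 16 17 18 19 20 21 22 23 24
G :  0  1  2  3  0  1  2  3  0  1  2  3  0  1  2  3  0  1  2  3  0  1  2  3  0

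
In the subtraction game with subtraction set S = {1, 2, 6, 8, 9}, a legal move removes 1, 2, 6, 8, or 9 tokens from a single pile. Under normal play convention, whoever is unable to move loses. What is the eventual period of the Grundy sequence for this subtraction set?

7

n :  0  1  2  3  4  5  6  7  8  9 10 11 12 13 14 15 16 17
G :  0  1  2  0  1  2  3  0  1  2  0  1  2  3  0  1  2  0
G(n+7) = G(n) holds for n = 0,…,8 (a full window of length max(S) = 9), so the sequence is purely periodic with period 7.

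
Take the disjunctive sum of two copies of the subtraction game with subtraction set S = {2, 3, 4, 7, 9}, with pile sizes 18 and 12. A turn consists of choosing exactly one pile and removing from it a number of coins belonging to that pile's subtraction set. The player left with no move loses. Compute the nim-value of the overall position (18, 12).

All piles use S = {2, 3, 4, 7, 9}:
n :  0  1  2  3  4  5  6  7  8  9 10 11 12 13 14 15 16 17 18
G :  0  0  1  1  2  2  0  3  1  4  2  0  0  1  1  2  2  0  3
Pile A: G(18) = 3.
Pile B: G(12) = 0.
Combined Grundy value = 3 ⊕ 0 = 3.

3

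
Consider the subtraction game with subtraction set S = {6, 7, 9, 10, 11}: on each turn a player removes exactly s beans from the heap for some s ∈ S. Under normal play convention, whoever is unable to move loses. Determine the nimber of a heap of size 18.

0

G(0) = 0
G(1) = mex{} = 0
G(2) = mex{} = 0
G(3) = mex{} = 0
G(4) = mex{} = 0
G(5) = mex{} = 0
G(6) = mex{0} = 1
G(7) = mex{0,0} = 1
G(8) = mex{0,0} = 1
G(9) = mex{0,0,0} = 1
G(10) = mex{0,0,0,0} = 1
G(11) = mex{0,0,0,0,0} = 1
G(12) = mex{1,0,0,0,0} = 2
G(13) = mex{1,1,0,0,0} = 2
G(14) = mex{1,1,0,0,0} = 2
G(15) = mex{1,1,1,0,0} = 2
G(16) = mex{1,1,1,1,0} = 2
G(17) = mex{1,1,1,1,1} = 0
G(18) = mex{2,1,1,1,1} = 0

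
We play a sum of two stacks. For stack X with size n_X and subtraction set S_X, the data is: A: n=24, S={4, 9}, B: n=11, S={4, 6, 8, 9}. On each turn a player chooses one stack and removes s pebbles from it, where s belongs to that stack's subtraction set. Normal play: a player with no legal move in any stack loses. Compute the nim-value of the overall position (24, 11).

0

Stack A, S = {4, 9}:
G(0) = 0
G(1) = mex{} = 0
G(2) = mex{} = 0
G(3) = mex{} = 0
G(4) = mex{0} = 1
G(5) = mex{0} = 1
G(6) = mex{0} = 1
G(7) = mex{0} = 1
G(8) = mex{1} = 0
G(9) = mex{1,0} = 2
G(10) = mex{1,0} = 2
G(11) = mex{1,0} = 2
G(12) = mex{0,0} = 1
G(13) = mex{2,1} = 0
G(14) = mex{2,1} = 0
G(15) = mex{2,1} = 0
G(16) = mex{1,1} = 0
G(17) = mex{0,0} = 1
G(18) = mex{0,2} = 1
G(19) = mex{0,2} = 1
G(20) = mex{0,2} = 1
G(21) = mex{1,1} = 0
G(22) = mex{1,0} = 2
G(23) = mex{1,0} = 2
G(24) = mex{1,0} = 2
G_A(24) = 2.
Stack B, S = {4, 6, 8, 9}:
G(0) = 0
G(1) = mex{} = 0
G(2) = mex{} = 0
G(3) = mex{} = 0
G(4) = mex{0} = 1
G(5) = mex{0} = 1
G(6) = mex{0,0} = 1
G(7) = mex{0,0} = 1
G(8) = mex{1,0,0} = 2
G(9) = mex{1,0,0,0} = 2
G(10) = mex{1,1,0,0} = 2
G(11) = mex{1,1,0,0} = 2
G_B(11) = 2.
Combined Grundy value = 2 ⊕ 2 = 0.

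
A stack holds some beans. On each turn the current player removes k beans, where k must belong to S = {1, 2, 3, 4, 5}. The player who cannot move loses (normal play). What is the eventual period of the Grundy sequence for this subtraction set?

n :  0  1  2  3  4  5  6  7  8  9 10 11 12 13 14
G :  0  1  2  3  4  5  0  1  2  3  4  5  0  1  2
G(n+6) = G(n) holds for n = 0,…,4 (a full window of length max(S) = 5), so the sequence is purely periodic with period 6.

6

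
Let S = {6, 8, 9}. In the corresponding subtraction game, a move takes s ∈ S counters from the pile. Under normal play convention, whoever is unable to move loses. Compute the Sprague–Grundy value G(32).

0

G(0) = 0
G(1) = mex{} = 0
G(2) = mex{} = 0
G(3) = mex{} = 0
G(4) = mex{} = 0
G(5) = mex{} = 0
G(6) = mex{0} = 1
G(7) = mex{0} = 1
G(8) = mex{0,0} = 1
G(9) = mex{0,0,0} = 1
G(10) = mex{0,0,0} = 1
G(11) = mex{0,0,0} = 1
G(12) = mex{1,0,0} = 2
G(13) = mex{1,0,0} = 2
G(14) = mex{1,1,0} = 2
G(15) = mex{1,1,1} = 0
G(16) = mex{1,1,1} = 0
G(17) = mex{1,1,1} = 0
G(18) = mex{2,1,1} = 0
G(19) = mex{2,1,1} = 0
G(20) = mex{2,2,1} = 0
G(21) = mex{0,2,2} = 1
G(22) = mex{0,2,2} = 1
G(23) = mex{0,0,2} = 1
G(24) = mex{0,0,0} = 1
G(25) = mex{0,0,0} = 1
G(26) = mex{0,0,0} = 1
G(27) = mex{1,0,0} = 2
G(28) = mex{1,0,0} = 2
G(29) = mex{1,1,0} = 2
G(30) = mex{1,1,1} = 0
G(31) = mex{1,1,1} = 0
G(32) = mex{1,1,1} = 0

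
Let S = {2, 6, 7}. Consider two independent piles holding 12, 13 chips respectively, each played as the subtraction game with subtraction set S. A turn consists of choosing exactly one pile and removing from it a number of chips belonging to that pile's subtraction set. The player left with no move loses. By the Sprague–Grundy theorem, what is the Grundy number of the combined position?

2

All piles use S = {2, 6, 7}:
G(0) = 0
G(1) = mex{} = 0
G(2) = mex{0} = 1
G(3) = mex{0} = 1
G(4) = mex{1} = 0
G(5) = mex{1} = 0
G(6) = mex{0,0} = 1
G(7) = mex{0,0,0} = 1
G(8) = mex{1,1,0} = 2
G(9) = mex{1,1,1} = 0
G(10) = mex{2,0,1} = 3
G(11) = mex{0,0,0} = 1
G(12) = mex{3,1,0} = 2
G(13) = mex{1,1,1} = 0
Pile A: G(12) = 2.
Pile B: G(13) = 0.
Combined Grundy value = 2 ⊕ 0 = 2.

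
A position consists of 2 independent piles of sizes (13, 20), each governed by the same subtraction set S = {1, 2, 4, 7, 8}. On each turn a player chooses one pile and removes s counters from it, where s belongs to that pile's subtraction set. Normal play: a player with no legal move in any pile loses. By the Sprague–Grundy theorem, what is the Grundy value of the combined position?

All piles use S = {1, 2, 4, 7, 8}:
n :  0  1  2  3  4  5  6  7  8  9 10 11 12 13 14 15 16 17 18 19 20
G :  0  1  2  0  1  2  0  1  2  0  1  2  0  1  2  0  1  2  0  1  2
Pile A: G(13) = 1.
Pile B: G(20) = 2.
Combined Grundy value = 1 ⊕ 2 = 3.

3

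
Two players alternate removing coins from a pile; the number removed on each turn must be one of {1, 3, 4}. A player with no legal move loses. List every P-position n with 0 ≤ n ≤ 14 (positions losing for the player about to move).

n :  0  1  2  3  4  5  6  7  8  9 10 11 12 13 14
G :  0  1  0  1  2  3  2  0  1  0  1  2  3  2  0
P-positions are exactly the n with G(n) = 0.

0, 2, 7, 9, 14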